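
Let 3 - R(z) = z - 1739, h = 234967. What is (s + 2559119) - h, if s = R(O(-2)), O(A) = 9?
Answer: 2325885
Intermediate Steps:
R(z) = 1742 - z (R(z) = 3 - (z - 1739) = 3 - (-1739 + z) = 3 + (1739 - z) = 1742 - z)
s = 1733 (s = 1742 - 1*9 = 1742 - 9 = 1733)
(s + 2559119) - h = (1733 + 2559119) - 1*234967 = 2560852 - 234967 = 2325885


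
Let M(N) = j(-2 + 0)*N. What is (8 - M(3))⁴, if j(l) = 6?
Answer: 10000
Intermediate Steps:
M(N) = 6*N
(8 - M(3))⁴ = (8 - 6*3)⁴ = (8 - 1*18)⁴ = (8 - 18)⁴ = (-10)⁴ = 10000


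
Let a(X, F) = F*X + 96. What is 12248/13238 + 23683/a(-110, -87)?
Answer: 215952361/63979254 ≈ 3.3754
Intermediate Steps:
a(X, F) = 96 + F*X
12248/13238 + 23683/a(-110, -87) = 12248/13238 + 23683/(96 - 87*(-110)) = 12248*(1/13238) + 23683/(96 + 9570) = 6124/6619 + 23683/9666 = 215952361/63979254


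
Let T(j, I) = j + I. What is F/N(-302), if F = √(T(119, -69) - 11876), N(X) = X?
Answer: -9*I*√146/302 ≈ -0.36009*I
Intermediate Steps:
T(j, I) = I + j
F = 9*I*√146 (F = √((-69 + 119) - 11876) = √(50 - 11876) = √(-11826) = 9*I*√146 ≈ 108.75*I)
F/N(-302) = (9*I*√146)/(-302) = (9*I*√146)*(-1/302) = -9*I*√146/302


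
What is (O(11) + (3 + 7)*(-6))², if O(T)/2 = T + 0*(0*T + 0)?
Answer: 1444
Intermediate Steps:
O(T) = 2*T (O(T) = 2*(T + 0*(0*T + 0)) = 2*(T + 0*(0 + 0)) = 2*(T + 0*0) = 2*(T + 0) = 2*T)
(O(11) + (3 + 7)*(-6))² = (2*11 + (3 + 7)*(-6))² = (22 + 10*(-6))² = (22 - 60)² = (-38)² = 1444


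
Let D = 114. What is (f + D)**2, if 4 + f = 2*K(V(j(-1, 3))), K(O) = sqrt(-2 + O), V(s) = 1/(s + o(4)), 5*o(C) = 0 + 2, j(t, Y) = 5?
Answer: 326504/27 + 3080*I*sqrt(3)/9 ≈ 12093.0 + 592.75*I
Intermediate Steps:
o(C) = 2/5 (o(C) = (0 + 2)/5 = (1/5)*2 = 2/5)
V(s) = 1/(2/5 + s) (V(s) = 1/(s + 2/5) = 1/(2/5 + s))
f = -4 + 14*I*sqrt(3)/9 (f = -4 + 2*sqrt(-2 + 5/(2 + 5*5)) = -4 + 2*sqrt(-2 + 5/(2 + 25)) = -4 + 2*sqrt(-2 + 5/27) = -4 + 2*sqrt(-49/27) = -4 + 2*(7*I*sqrt(3)/9) = -4 + 14*I*sqrt(3)/9 ≈ -4.0 + 2.6943*I)
(f + D)**2 = ((-4 + 14*I*sqrt(3)/9) + 114)**2 = (110 + 14*I*sqrt(3)/9)**2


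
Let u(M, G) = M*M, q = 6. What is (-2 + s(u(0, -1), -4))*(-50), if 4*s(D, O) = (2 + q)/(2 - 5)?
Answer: 400/3 ≈ 133.33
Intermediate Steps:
u(M, G) = M²
s(D, O) = -⅔ (s(D, O) = ((2 + 6)/(2 - 5))/4 = (8/(-3))/4 = (8*(-⅓))/4 = (¼)*(-8/3) = -⅔)
(-2 + s(u(0, -1), -4))*(-50) = (-2 - ⅔)*(-50) = -8/3*(-50) = 400/3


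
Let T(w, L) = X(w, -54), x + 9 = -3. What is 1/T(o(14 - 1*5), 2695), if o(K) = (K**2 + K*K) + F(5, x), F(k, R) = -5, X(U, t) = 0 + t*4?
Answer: -1/216 ≈ -0.0046296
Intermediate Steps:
X(U, t) = 4*t (X(U, t) = 0 + 4*t = 4*t)
x = -12 (x = -9 - 3 = -12)
o(K) = -5 + 2*K**2 (o(K) = (K**2 + K*K) - 5 = (K**2 + K**2) - 5 = 2*K**2 - 5 = -5 + 2*K**2)
T(w, L) = -216 (T(w, L) = 4*(-54) = -216)
1/T(o(14 - 1*5), 2695) = 1/(-216) = -1/216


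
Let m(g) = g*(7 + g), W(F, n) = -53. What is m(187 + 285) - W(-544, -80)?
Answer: 226141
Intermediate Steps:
m(187 + 285) - W(-544, -80) = (187 + 285)*(7 + (187 + 285)) - 1*(-53) = 472*(7 + 472) + 53 = 472*479 + 53 = 226088 + 53 = 226141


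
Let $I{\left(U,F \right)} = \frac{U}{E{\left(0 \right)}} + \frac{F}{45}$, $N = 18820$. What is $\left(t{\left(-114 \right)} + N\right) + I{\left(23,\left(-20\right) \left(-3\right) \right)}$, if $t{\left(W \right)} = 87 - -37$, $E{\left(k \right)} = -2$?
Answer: $\frac{113603}{6} \approx 18934.0$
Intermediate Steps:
$I{\left(U,F \right)} = - \frac{U}{2} + \frac{F}{45}$ ($I{\left(U,F \right)} = \frac{U}{-2} + \frac{F}{45} = U \left(- \frac{1}{2}\right) + F \frac{1}{45} = - \frac{U}{2} + \frac{F}{45}$)
$t{\left(W \right)} = 124$ ($t{\left(W \right)} = 87 + 37 = 124$)
$\left(t{\left(-114 \right)} + N\right) + I{\left(23,\left(-20\right) \left(-3\right) \right)} = \left(124 + 18820\right) + \left(\left(- \frac{1}{2}\right) 23 + \frac{\left(-20\right) \left(-3\right)}{45}\right) = 18944 + \left(- \frac{23}{2} + \frac{1}{45} \cdot 60\right) = 18944 + \left(- \frac{23}{2} + \frac{4}{3}\right) = 18944 - \frac{61}{6} = \frac{113603}{6}$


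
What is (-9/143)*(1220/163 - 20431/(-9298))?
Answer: -12005847/19702462 ≈ -0.60936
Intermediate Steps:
(-9/143)*(1220/163 - 20431/(-9298)) = (-9*1/143)*(1220*(1/163) - 20431*(-1/9298)) = -9*(1220/163 + 20431/9298)/143 = -9/143*14673813/1515574 = -12005847/19702462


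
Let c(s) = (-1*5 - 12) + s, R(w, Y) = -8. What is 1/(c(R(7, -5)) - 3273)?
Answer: -1/3298 ≈ -0.00030321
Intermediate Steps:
c(s) = -17 + s (c(s) = (-5 - 12) + s = -17 + s)
1/(c(R(7, -5)) - 3273) = 1/((-17 - 8) - 3273) = 1/(-25 - 3273) = 1/(-3298) = -1/3298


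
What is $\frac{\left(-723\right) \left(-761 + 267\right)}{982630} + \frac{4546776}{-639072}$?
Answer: $- \frac{88323880567}{13082735820} \approx -6.7512$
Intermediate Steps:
$\frac{\left(-723\right) \left(-761 + 267\right)}{982630} + \frac{4546776}{-639072} = \left(-723\right) \left(-494\right) \frac{1}{982630} + 4546776 \left(- \frac{1}{639072}\right) = 357162 \cdot \frac{1}{982630} - \frac{189449}{26628} = \frac{178581}{491315} - \frac{189449}{26628} = - \frac{88323880567}{13082735820}$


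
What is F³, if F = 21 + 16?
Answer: 50653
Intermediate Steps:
F = 37
F³ = 37³ = 50653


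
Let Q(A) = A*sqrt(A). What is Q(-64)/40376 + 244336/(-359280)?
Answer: -15271/22455 - 64*I/5047 ≈ -0.68007 - 0.012681*I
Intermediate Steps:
Q(A) = A**(3/2)
Q(-64)/40376 + 244336/(-359280) = (-64)**(3/2)/40376 + 244336/(-359280) = -512*I*(1/40376) + 244336*(-1/359280) = -64*I/5047 - 15271/22455 = -15271/22455 - 64*I/5047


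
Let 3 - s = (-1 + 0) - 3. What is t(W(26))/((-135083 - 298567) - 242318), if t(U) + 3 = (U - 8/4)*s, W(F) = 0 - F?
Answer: 199/675968 ≈ 0.00029439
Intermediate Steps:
W(F) = -F
s = 7 (s = 3 - ((-1 + 0) - 3) = 3 - (-1 - 3) = 3 - 1*(-4) = 3 + 4 = 7)
t(U) = -17 + 7*U (t(U) = -3 + (U - 8/4)*7 = -3 + (U - 8*¼)*7 = -3 + (U - 2)*7 = -3 + (-2 + U)*7 = -3 + (-14 + 7*U) = -17 + 7*U)
t(W(26))/((-135083 - 298567) - 242318) = (-17 + 7*(-1*26))/((-135083 - 298567) - 242318) = (-17 + 7*(-26))/(-433650 - 242318) = (-17 - 182)/(-675968) = -199*(-1/675968) = 199/675968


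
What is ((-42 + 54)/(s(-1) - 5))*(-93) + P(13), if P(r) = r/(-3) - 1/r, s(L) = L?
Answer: 7082/39 ≈ 181.59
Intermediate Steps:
P(r) = -1/r - r/3 (P(r) = r*(-1/3) - 1/r = -r/3 - 1/r = -1/r - r/3)
((-42 + 54)/(s(-1) - 5))*(-93) + P(13) = ((-42 + 54)/(-1 - 5))*(-93) + (-1/13 - 1/3*13) = (12/(-6))*(-93) + (-1*1/13 - 13/3) = (12*(-1/6))*(-93) + (-1/13 - 13/3) = -2*(-93) - 172/39 = 186 - 172/39 = 7082/39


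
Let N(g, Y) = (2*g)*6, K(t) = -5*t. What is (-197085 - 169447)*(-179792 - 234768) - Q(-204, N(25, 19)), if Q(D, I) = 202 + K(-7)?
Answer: 151949505683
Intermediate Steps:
N(g, Y) = 12*g
Q(D, I) = 237 (Q(D, I) = 202 - 5*(-7) = 202 + 35 = 237)
(-197085 - 169447)*(-179792 - 234768) - Q(-204, N(25, 19)) = (-197085 - 169447)*(-179792 - 234768) - 1*237 = -366532*(-414560) - 237 = 151949505920 - 237 = 151949505683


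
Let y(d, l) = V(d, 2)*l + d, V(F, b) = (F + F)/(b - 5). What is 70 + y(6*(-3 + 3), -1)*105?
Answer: 70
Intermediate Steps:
V(F, b) = 2*F/(-5 + b) (V(F, b) = (2*F)/(-5 + b) = 2*F/(-5 + b))
y(d, l) = d - 2*d*l/3 (y(d, l) = (2*d/(-5 + 2))*l + d = (2*d/(-3))*l + d = (2*d*(-⅓))*l + d = (-2*d/3)*l + d = -2*d*l/3 + d = d - 2*d*l/3)
70 + y(6*(-3 + 3), -1)*105 = 70 + ((6*(-3 + 3))*(3 - 2*(-1))/3)*105 = 70 + ((6*0)*(3 + 2)/3)*105 = 70 + ((⅓)*0*5)*105 = 70 + 0*105 = 70 + 0 = 70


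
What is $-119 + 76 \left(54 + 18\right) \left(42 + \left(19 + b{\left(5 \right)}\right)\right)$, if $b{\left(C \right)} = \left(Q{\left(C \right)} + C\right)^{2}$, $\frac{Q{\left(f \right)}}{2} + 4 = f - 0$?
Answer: $601801$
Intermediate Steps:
$Q{\left(f \right)} = -8 + 2 f$ ($Q{\left(f \right)} = -8 + 2 \left(f - 0\right) = -8 + 2 \left(f + 0\right) = -8 + 2 f$)
$b{\left(C \right)} = \left(-8 + 3 C\right)^{2}$ ($b{\left(C \right)} = \left(\left(-8 + 2 C\right) + C\right)^{2} = \left(-8 + 3 C\right)^{2}$)
$-119 + 76 \left(54 + 18\right) \left(42 + \left(19 + b{\left(5 \right)}\right)\right) = -119 + 76 \left(54 + 18\right) \left(42 + \left(19 + \left(-8 + 3 \cdot 5\right)^{2}\right)\right) = -119 + 76 \cdot 72 \left(42 + \left(19 + \left(-8 + 15\right)^{2}\right)\right) = -119 + 76 \cdot 72 \left(42 + \left(19 + 7^{2}\right)\right) = -119 + 76 \cdot 72 \left(42 + \left(19 + 49\right)\right) = -119 + 76 \cdot 72 \left(42 + 68\right) = -119 + 76 \cdot 72 \cdot 110 = -119 + 76 \cdot 7920 = -119 + 601920 = 601801$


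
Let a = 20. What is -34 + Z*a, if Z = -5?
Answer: -134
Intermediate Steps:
-34 + Z*a = -34 - 5*20 = -34 - 100 = -134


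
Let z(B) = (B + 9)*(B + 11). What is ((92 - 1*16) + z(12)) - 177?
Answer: 382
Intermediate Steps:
z(B) = (9 + B)*(11 + B)
((92 - 1*16) + z(12)) - 177 = ((92 - 1*16) + (99 + 12**2 + 20*12)) - 177 = ((92 - 16) + (99 + 144 + 240)) - 177 = (76 + 483) - 177 = 559 - 177 = 382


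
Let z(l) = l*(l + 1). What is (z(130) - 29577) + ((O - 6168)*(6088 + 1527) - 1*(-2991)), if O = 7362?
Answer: 9082754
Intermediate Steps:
z(l) = l*(1 + l)
(z(130) - 29577) + ((O - 6168)*(6088 + 1527) - 1*(-2991)) = (130*(1 + 130) - 29577) + ((7362 - 6168)*(6088 + 1527) - 1*(-2991)) = (130*131 - 29577) + (1194*7615 + 2991) = (17030 - 29577) + (9092310 + 2991) = -12547 + 9095301 = 9082754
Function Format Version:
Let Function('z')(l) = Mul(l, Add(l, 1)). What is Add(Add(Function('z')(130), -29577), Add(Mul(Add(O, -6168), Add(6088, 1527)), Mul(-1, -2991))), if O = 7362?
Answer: 9082754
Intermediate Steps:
Function('z')(l) = Mul(l, Add(1, l))
Add(Add(Function('z')(130), -29577), Add(Mul(Add(O, -6168), Add(6088, 1527)), Mul(-1, -2991))) = Add(Add(Mul(130, Add(1, 130)), -29577), Add(Mul(Add(7362, -6168), Add(6088, 1527)), Mul(-1, -2991))) = Add(Add(Mul(130, 131), -29577), Add(Mul(1194, 7615), 2991)) = Add(Add(17030, -29577), Add(9092310, 2991)) = Add(-12547, 9095301) = 9082754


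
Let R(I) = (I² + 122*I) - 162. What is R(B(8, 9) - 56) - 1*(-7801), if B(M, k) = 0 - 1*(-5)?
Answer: 4018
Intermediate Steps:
B(M, k) = 5 (B(M, k) = 0 + 5 = 5)
R(I) = -162 + I² + 122*I
R(B(8, 9) - 56) - 1*(-7801) = (-162 + (5 - 56)² + 122*(5 - 56)) - 1*(-7801) = (-162 + (-51)² + 122*(-51)) + 7801 = (-162 + 2601 - 6222) + 7801 = -3783 + 7801 = 4018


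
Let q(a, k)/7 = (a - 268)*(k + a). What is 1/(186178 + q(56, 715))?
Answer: -1/957986 ≈ -1.0439e-6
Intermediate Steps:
q(a, k) = 7*(-268 + a)*(a + k) (q(a, k) = 7*((a - 268)*(k + a)) = 7*((-268 + a)*(a + k)) = 7*(-268 + a)*(a + k))
1/(186178 + q(56, 715)) = 1/(186178 + (-1876*56 - 1876*715 + 7*56² + 7*56*715)) = 1/(186178 + (-105056 - 1341340 + 7*3136 + 280280)) = 1/(186178 + (-105056 - 1341340 + 21952 + 280280)) = 1/(186178 - 1144164) = 1/(-957986) = -1/957986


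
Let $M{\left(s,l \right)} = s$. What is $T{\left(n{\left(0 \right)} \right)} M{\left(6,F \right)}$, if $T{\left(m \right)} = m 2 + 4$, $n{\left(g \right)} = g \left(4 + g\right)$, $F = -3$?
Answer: $24$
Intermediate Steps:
$T{\left(m \right)} = 4 + 2 m$ ($T{\left(m \right)} = 2 m + 4 = 4 + 2 m$)
$T{\left(n{\left(0 \right)} \right)} M{\left(6,F \right)} = \left(4 + 2 \cdot 0 \left(4 + 0\right)\right) 6 = \left(4 + 2 \cdot 0 \cdot 4\right) 6 = \left(4 + 2 \cdot 0\right) 6 = \left(4 + 0\right) 6 = 4 \cdot 6 = 24$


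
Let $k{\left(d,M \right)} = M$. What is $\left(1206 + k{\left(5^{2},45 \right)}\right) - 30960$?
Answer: $-29709$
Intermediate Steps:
$\left(1206 + k{\left(5^{2},45 \right)}\right) - 30960 = \left(1206 + 45\right) - 30960 = 1251 - 30960 = -29709$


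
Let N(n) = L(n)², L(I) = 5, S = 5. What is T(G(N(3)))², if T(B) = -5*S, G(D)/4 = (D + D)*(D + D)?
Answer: 625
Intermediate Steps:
N(n) = 25 (N(n) = 5² = 25)
G(D) = 16*D² (G(D) = 4*((D + D)*(D + D)) = 4*((2*D)*(2*D)) = 4*(4*D²) = 16*D²)
T(B) = -25 (T(B) = -5*5 = -25)
T(G(N(3)))² = (-25)² = 625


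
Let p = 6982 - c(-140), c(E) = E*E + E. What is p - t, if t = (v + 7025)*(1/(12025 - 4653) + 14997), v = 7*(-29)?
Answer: -377158939643/3686 ≈ -1.0232e+8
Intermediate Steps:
c(E) = E + E² (c(E) = E² + E = E + E²)
v = -203
p = -12478 (p = 6982 - (-140)*(1 - 140) = 6982 - (-140)*(-139) = 6982 - 1*19460 = 6982 - 19460 = -12478)
t = 377112945735/3686 (t = (-203 + 7025)*(1/(12025 - 4653) + 14997) = 6822*(1/7372 + 14997) = 6822*(110557885/7372) = 377112945735/3686 ≈ 1.0231e+8)
p - t = -12478 - 1*377112945735/3686 = -12478 - 377112945735/3686 = -377158939643/3686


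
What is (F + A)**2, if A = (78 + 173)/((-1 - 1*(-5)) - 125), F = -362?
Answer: 1940666809/14641 ≈ 1.3255e+5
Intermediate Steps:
A = -251/121 (A = 251/((-1 + 5) - 125) = 251/(4 - 125) = 251/(-121) = 251*(-1/121) = -251/121 ≈ -2.0744)
(F + A)**2 = (-362 - 251/121)**2 = (-44053/121)**2 = 1940666809/14641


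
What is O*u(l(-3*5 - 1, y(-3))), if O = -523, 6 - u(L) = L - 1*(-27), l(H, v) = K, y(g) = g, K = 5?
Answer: 13598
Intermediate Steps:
l(H, v) = 5
u(L) = -21 - L (u(L) = 6 - (L - 1*(-27)) = 6 - (L + 27) = 6 - (27 + L) = 6 + (-27 - L) = -21 - L)
O*u(l(-3*5 - 1, y(-3))) = -523*(-21 - 1*5) = -523*(-21 - 5) = -523*(-26) = 13598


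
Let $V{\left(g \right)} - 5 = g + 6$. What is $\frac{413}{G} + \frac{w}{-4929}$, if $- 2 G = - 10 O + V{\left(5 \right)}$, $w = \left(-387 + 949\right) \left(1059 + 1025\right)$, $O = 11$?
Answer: $- \frac{53011099}{231663} \approx -228.83$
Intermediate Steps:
$V{\left(g \right)} = 11 + g$ ($V{\left(g \right)} = 5 + \left(g + 6\right) = 5 + \left(6 + g\right) = 11 + g$)
$w = 1171208$ ($w = 562 \cdot 2084 = 1171208$)
$G = 47$ ($G = - \frac{\left(-10\right) 11 + \left(11 + 5\right)}{2} = - \frac{-110 + 16}{2} = \left(- \frac{1}{2}\right) \left(-94\right) = 47$)
$\frac{413}{G} + \frac{w}{-4929} = \frac{413}{47} + \frac{1171208}{-4929} = 413 \cdot \frac{1}{47} + 1171208 \left(- \frac{1}{4929}\right) = \frac{413}{47} - \frac{1171208}{4929} = - \frac{53011099}{231663}$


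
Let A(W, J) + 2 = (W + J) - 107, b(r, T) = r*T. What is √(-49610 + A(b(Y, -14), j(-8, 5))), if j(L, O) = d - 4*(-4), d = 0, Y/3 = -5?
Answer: I*√49493 ≈ 222.47*I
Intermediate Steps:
Y = -15 (Y = 3*(-5) = -15)
j(L, O) = 16 (j(L, O) = 0 - 4*(-4) = 0 + 16 = 16)
b(r, T) = T*r
A(W, J) = -109 + J + W (A(W, J) = -2 + ((W + J) - 107) = -2 + ((J + W) - 107) = -2 + (-107 + J + W) = -109 + J + W)
√(-49610 + A(b(Y, -14), j(-8, 5))) = √(-49610 + (-109 + 16 - 14*(-15))) = √(-49610 + (-109 + 16 + 210)) = √(-49610 + 117) = √(-49493) = I*√49493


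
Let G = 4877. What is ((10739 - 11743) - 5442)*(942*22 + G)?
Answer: -165024046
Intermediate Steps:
((10739 - 11743) - 5442)*(942*22 + G) = ((10739 - 11743) - 5442)*(942*22 + 4877) = (-1004 - 5442)*(20724 + 4877) = -6446*25601 = -165024046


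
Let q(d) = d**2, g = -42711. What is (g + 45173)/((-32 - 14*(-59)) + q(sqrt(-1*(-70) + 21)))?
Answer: 2462/885 ≈ 2.7819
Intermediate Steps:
(g + 45173)/((-32 - 14*(-59)) + q(sqrt(-1*(-70) + 21))) = (-42711 + 45173)/((-32 - 14*(-59)) + (sqrt(-1*(-70) + 21))**2) = 2462/((-32 + 826) + (sqrt(70 + 21))**2) = 2462/(794 + (sqrt(91))**2) = 2462/(794 + 91) = 2462/885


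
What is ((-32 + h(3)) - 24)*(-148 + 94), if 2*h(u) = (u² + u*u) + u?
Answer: 2457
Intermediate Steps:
h(u) = u² + u/2 (h(u) = ((u² + u*u) + u)/2 = ((u² + u²) + u)/2 = (2*u² + u)/2 = (u + 2*u²)/2 = u² + u/2)
((-32 + h(3)) - 24)*(-148 + 94) = ((-32 + 3*(½ + 3)) - 24)*(-148 + 94) = ((-32 + 3*(7/2)) - 24)*(-54) = ((-32 + 21/2) - 24)*(-54) = (-43/2 - 24)*(-54) = -91/2*(-54) = 2457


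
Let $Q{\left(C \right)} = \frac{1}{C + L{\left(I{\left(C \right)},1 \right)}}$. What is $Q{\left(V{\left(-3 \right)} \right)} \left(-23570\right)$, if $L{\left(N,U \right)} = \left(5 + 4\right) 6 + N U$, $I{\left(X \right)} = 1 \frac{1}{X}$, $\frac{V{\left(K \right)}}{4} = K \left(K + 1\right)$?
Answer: $- \frac{565680}{1873} \approx -302.02$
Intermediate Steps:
$V{\left(K \right)} = 4 K \left(1 + K\right)$ ($V{\left(K \right)} = 4 K \left(K + 1\right) = 4 K \left(1 + K\right)$)
$I{\left(X \right)} = \frac{1}{X}$
$L{\left(N,U \right)} = 54 + N U$ ($L{\left(N,U \right)} = 9 \cdot 6 + N U = 54 + N U$)
$Q{\left(C \right)} = \frac{1}{54 + C + \frac{1}{C}}$ ($Q{\left(C \right)} = \frac{1}{C + \left(54 + \frac{1}{C} 1\right)} = \frac{1}{C + \left(54 + \frac{1}{C}\right)} = \frac{1}{54 + C + \frac{1}{C}}$)
$Q{\left(V{\left(-3 \right)} \right)} \left(-23570\right) = \frac{4 \left(-3\right) \left(1 - 3\right)}{1 + \left(4 \left(-3\right) \left(1 - 3\right)\right)^{2} + 54 \cdot 4 \left(-3\right) \left(1 - 3\right)} \left(-23570\right) = \frac{4 \left(-3\right) \left(-2\right)}{1 + \left(4 \left(-3\right) \left(-2\right)\right)^{2} + 54 \cdot 4 \left(-3\right) \left(-2\right)} \left(-23570\right) = \frac{24}{1 + 24^{2} + 54 \cdot 24} \left(-23570\right) = \frac{24}{1 + 576 + 1296} \left(-23570\right) = \frac{24}{1873} \left(-23570\right) = - \frac{565680}{1873}$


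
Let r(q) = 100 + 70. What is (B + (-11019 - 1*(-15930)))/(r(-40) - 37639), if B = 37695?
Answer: -42606/37469 ≈ -1.1371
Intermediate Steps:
r(q) = 170
(B + (-11019 - 1*(-15930)))/(r(-40) - 37639) = (37695 + (-11019 - 1*(-15930)))/(170 - 37639) = (37695 + (-11019 + 15930))/(-37469) = (37695 + 4911)*(-1/37469) = 42606*(-1/37469) = -42606/37469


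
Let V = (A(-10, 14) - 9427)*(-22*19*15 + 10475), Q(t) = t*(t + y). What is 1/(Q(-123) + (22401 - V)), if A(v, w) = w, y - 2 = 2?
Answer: 1/39618703 ≈ 2.5241e-8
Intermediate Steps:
y = 4 (y = 2 + 2 = 4)
Q(t) = t*(4 + t) (Q(t) = t*(t + 4) = t*(4 + t))
V = -39581665 (V = (14 - 9427)*(-22*19*15 + 10475) = -9413*(-418*15 + 10475) = -9413*(-6270 + 10475) = -9413*4205 = -39581665)
1/(Q(-123) + (22401 - V)) = 1/(-123*(4 - 123) + (22401 - 1*(-39581665))) = 1/(-123*(-119) + (22401 + 39581665)) = 1/(14637 + 39604066) = 1/39618703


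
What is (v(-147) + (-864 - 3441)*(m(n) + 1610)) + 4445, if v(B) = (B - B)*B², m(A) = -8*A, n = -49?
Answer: -8614165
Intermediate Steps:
v(B) = 0 (v(B) = 0*B² = 0)
(v(-147) + (-864 - 3441)*(m(n) + 1610)) + 4445 = (0 + (-864 - 3441)*(-8*(-49) + 1610)) + 4445 = (0 - 4305*(392 + 1610)) + 4445 = (0 - 4305*2002) + 4445 = (0 - 8618610) + 4445 = -8618610 + 4445 = -8614165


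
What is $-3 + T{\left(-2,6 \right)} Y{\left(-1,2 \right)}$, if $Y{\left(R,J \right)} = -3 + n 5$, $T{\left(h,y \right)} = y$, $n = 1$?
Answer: $9$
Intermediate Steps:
$Y{\left(R,J \right)} = 2$ ($Y{\left(R,J \right)} = -3 + 1 \cdot 5 = -3 + 5 = 2$)
$-3 + T{\left(-2,6 \right)} Y{\left(-1,2 \right)} = -3 + 6 \cdot 2 = -3 + 12 = 9$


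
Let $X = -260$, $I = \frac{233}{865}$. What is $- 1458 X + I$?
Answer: $\frac{327904433}{865} \approx 3.7908 \cdot 10^{5}$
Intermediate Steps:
$I = \frac{233}{865}$ ($I = 233 \cdot \frac{1}{865} = \frac{233}{865} \approx 0.26936$)
$- 1458 X + I = \left(-1458\right) \left(-260\right) + \frac{233}{865} = 379080 + \frac{233}{865} = \frac{327904433}{865}$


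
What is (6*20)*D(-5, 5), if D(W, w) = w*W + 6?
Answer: -2280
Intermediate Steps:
D(W, w) = 6 + W*w (D(W, w) = W*w + 6 = 6 + W*w)
(6*20)*D(-5, 5) = (6*20)*(6 - 5*5) = 120*(6 - 25) = 120*(-19) = -2280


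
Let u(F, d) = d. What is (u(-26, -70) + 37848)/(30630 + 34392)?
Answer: 18889/32511 ≈ 0.58100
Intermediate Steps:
(u(-26, -70) + 37848)/(30630 + 34392) = (-70 + 37848)/(30630 + 34392) = 37778/65022 = 37778*(1/65022) = 18889/32511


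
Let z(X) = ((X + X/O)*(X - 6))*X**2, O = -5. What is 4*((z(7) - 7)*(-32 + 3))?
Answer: -155092/5 ≈ -31018.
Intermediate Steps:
z(X) = 4*X**3*(-6 + X)/5 (z(X) = ((X + X/(-5))*(X - 6))*X**2 = ((X + X*(-1/5))*(-6 + X))*X**2 = ((X - X/5)*(-6 + X))*X**2 = ((4*X/5)*(-6 + X))*X**2 = (4*X*(-6 + X)/5)*X**2 = 4*X**3*(-6 + X)/5)
4*((z(7) - 7)*(-32 + 3)) = 4*(((4/5)*7**3*(-6 + 7) - 7)*(-32 + 3)) = 4*(((4/5)*343*1 - 7)*(-29)) = 4*((1372/5 - 7)*(-29)) = 4*((1337/5)*(-29)) = 4*(-38773/5) = -155092/5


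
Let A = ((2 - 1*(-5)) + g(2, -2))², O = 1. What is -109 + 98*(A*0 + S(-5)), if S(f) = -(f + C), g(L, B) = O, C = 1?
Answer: 283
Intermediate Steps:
g(L, B) = 1
S(f) = -1 - f (S(f) = -(f + 1) = -(1 + f) = -1 - f)
A = 64 (A = ((2 - 1*(-5)) + 1)² = ((2 + 5) + 1)² = (7 + 1)² = 8² = 64)
-109 + 98*(A*0 + S(-5)) = -109 + 98*(64*0 + (-1 - 1*(-5))) = -109 + 98*(0 + (-1 + 5)) = -109 + 98*(0 + 4) = -109 + 98*4 = -109 + 392 = 283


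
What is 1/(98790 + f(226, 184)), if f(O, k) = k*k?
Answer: 1/132646 ≈ 7.5389e-6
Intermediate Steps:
f(O, k) = k**2
1/(98790 + f(226, 184)) = 1/(98790 + 184**2) = 1/(98790 + 33856) = 1/132646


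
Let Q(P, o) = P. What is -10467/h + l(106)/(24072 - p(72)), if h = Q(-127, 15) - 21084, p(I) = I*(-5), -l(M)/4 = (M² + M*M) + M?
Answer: -69161587/21592798 ≈ -3.2030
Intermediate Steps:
l(M) = -8*M² - 4*M (l(M) = -4*((M² + M*M) + M) = -4*((M² + M²) + M) = -4*(2*M² + M) = -4*(M + 2*M²) = -8*M² - 4*M)
p(I) = -5*I
h = -21211 (h = -127 - 21084 = -21211)
-10467/h + l(106)/(24072 - p(72)) = -10467/(-21211) + (-4*106*(1 + 2*106))/(24072 - (-5)*72) = -10467*(-1/21211) + (-4*106*(1 + 212))/(24072 - 1*(-360)) = 10467/21211 + (-4*106*213)/(24072 + 360) = 10467/21211 - 90312/24432 = 10467/21211 - 90312*1/24432 = 10467/21211 - 3763/1018 = -69161587/21592798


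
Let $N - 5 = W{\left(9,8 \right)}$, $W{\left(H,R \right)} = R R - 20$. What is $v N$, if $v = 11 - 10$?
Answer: $49$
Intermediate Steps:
$W{\left(H,R \right)} = -20 + R^{2}$ ($W{\left(H,R \right)} = R^{2} - 20 = -20 + R^{2}$)
$N = 49$ ($N = 5 - \left(20 - 8^{2}\right) = 5 + \left(-20 + 64\right) = 5 + 44 = 49$)
$v = 1$
$v N = 1 \cdot 49 = 49$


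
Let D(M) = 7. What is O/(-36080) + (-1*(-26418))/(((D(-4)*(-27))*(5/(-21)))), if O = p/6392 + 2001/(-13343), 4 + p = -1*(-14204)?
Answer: 338723581607197/576976404840 ≈ 587.07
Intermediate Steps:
p = 14200 (p = -4 - 1*(-14204) = -4 + 14204 = 14200)
O = 22085026/10661057 (O = 14200/6392 + 2001/(-13343) = 14200*(1/6392) + 2001*(-1/13343) = 1775/799 - 2001/13343 = 22085026/10661057 ≈ 2.0716)
O/(-36080) + (-1*(-26418))/(((D(-4)*(-27))*(5/(-21)))) = (22085026/10661057)/(-36080) + (-1*(-26418))/(((7*(-27))*(5/(-21)))) = (22085026/10661057)*(-1/36080) + 26418/((-945*(-1)/21)) = -11042513/192325468280 + 26418/((-189*(-5/21))) = -11042513/192325468280 + 26418/45 = -11042513/192325468280 + 26418*(1/45) = -11042513/192325468280 + 8806/15 = 338723581607197/576976404840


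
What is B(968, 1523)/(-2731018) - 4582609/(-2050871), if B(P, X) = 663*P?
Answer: 5599485736049/2800482808339 ≈ 1.9995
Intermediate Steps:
B(968, 1523)/(-2731018) - 4582609/(-2050871) = (663*968)/(-2731018) - 4582609/(-2050871) = 641784*(-1/2731018) - 4582609*(-1/2050871) = -320892/1365509 + 4582609/2050871 = 5599485736049/2800482808339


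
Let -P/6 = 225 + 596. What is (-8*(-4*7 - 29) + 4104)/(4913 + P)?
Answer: -4560/13 ≈ -350.77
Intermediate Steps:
P = -4926 (P = -6*(225 + 596) = -6*821 = -4926)
(-8*(-4*7 - 29) + 4104)/(4913 + P) = (-8*(-4*7 - 29) + 4104)/(4913 - 4926) = (-8*(-28 - 29) + 4104)/(-13) = (-8*(-57) + 4104)*(-1/13) = (456 + 4104)*(-1/13) = 4560*(-1/13) = -4560/13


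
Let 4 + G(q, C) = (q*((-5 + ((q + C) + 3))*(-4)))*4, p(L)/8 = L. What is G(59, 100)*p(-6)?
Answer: 7114176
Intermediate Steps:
p(L) = 8*L
G(q, C) = -4 + 4*q*(8 - 4*C - 4*q) (G(q, C) = -4 + (q*((-5 + ((q + C) + 3))*(-4)))*4 = -4 + (q*((-5 + ((C + q) + 3))*(-4)))*4 = -4 + (q*((-5 + (3 + C + q))*(-4)))*4 = -4 + (q*((-2 + C + q)*(-4)))*4 = -4 + (q*(8 - 4*C - 4*q))*4 = -4 + 4*q*(8 - 4*C - 4*q))
G(59, 100)*p(-6) = (-4 - 16*59² + 32*59 - 16*100*59)*(8*(-6)) = (-4 - 16*3481 + 1888 - 94400)*(-48) = (-4 - 55696 + 1888 - 94400)*(-48) = -148212*(-48) = 7114176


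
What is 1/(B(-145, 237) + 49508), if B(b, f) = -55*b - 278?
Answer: 1/57205 ≈ 1.7481e-5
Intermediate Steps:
B(b, f) = -278 - 55*b
1/(B(-145, 237) + 49508) = 1/((-278 - 55*(-145)) + 49508) = 1/((-278 + 7975) + 49508) = 1/(7697 + 49508) = 1/57205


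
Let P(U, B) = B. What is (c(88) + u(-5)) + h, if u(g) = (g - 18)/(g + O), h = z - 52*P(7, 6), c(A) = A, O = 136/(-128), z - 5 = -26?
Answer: -23397/97 ≈ -241.21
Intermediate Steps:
z = -21 (z = 5 - 26 = -21)
O = -17/16 (O = 136*(-1/128) = -17/16 ≈ -1.0625)
h = -333 (h = -21 - 52*6 = -21 - 312 = -333)
u(g) = (-18 + g)/(-17/16 + g) (u(g) = (g - 18)/(g - 17/16) = (-18 + g)/(-17/16 + g))
(c(88) + u(-5)) + h = (88 + 16*(-18 - 5)/(-17 + 16*(-5))) - 333 = (88 + 16*(-23)/(-17 - 80)) - 333 = (88 + 16*(-23)/(-97)) - 333 = (88 + 16*(-1/97)*(-23)) - 333 = (88 + 368/97) - 333 = 8904/97 - 333 = -23397/97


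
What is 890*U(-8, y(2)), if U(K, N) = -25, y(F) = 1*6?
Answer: -22250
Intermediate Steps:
y(F) = 6
890*U(-8, y(2)) = 890*(-25) = -22250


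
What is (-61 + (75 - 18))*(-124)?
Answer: 496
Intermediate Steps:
(-61 + (75 - 18))*(-124) = (-61 + 57)*(-124) = -4*(-124) = 496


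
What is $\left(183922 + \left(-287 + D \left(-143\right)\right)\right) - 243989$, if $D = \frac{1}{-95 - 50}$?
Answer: $- \frac{8751187}{145} \approx -60353.0$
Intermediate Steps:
$D = - \frac{1}{145}$ ($D = \frac{1}{-145} = - \frac{1}{145} \approx -0.0068966$)
$\left(183922 + \left(-287 + D \left(-143\right)\right)\right) - 243989 = \left(183922 - \frac{41472}{145}\right) - 243989 = \frac{26627218}{145} - 243989 = - \frac{8751187}{145}$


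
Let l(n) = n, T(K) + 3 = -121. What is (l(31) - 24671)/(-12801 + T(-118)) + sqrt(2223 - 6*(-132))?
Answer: 448/235 + 3*sqrt(335) ≈ 56.815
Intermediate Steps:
T(K) = -124 (T(K) = -3 - 121 = -124)
(l(31) - 24671)/(-12801 + T(-118)) + sqrt(2223 - 6*(-132)) = (31 - 24671)/(-12801 - 124) + sqrt(2223 - 6*(-132)) = -24640/(-12925) + sqrt(2223 + 792) = -24640*(-1/12925) + sqrt(3015) = 448/235 + 3*sqrt(335)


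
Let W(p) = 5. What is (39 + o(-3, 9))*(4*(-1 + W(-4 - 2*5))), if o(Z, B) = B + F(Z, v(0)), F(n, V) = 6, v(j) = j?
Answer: 864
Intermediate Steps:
o(Z, B) = 6 + B (o(Z, B) = B + 6 = 6 + B)
(39 + o(-3, 9))*(4*(-1 + W(-4 - 2*5))) = (39 + (6 + 9))*(4*(-1 + 5)) = (39 + 15)*(4*4) = 54*16 = 864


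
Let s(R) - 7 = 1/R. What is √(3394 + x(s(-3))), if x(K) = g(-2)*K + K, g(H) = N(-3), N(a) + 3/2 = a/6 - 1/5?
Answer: √3386 ≈ 58.189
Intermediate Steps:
s(R) = 7 + 1/R
N(a) = -17/10 + a/6 (N(a) = -3/2 + (a/6 - 1/5) = -3/2 + (a*(⅙) - 1*⅕) = -3/2 + (a/6 - ⅕) = -3/2 + (-⅕ + a/6) = -17/10 + a/6)
g(H) = -11/5 (g(H) = -17/10 + (⅙)*(-3) = -17/10 - ½ = -11/5)
x(K) = -6*K/5 (x(K) = -11*K/5 + K = -6*K/5)
√(3394 + x(s(-3))) = √(3394 - 6*(7 + 1/(-3))/5) = √(3394 - 6*(7 - ⅓)/5) = √(3394 - 6/5*20/3) = √(3394 - 8) = √3386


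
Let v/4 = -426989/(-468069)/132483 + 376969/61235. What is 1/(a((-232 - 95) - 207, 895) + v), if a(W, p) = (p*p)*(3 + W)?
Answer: -3797254933498845/1615140553173956767041263 ≈ -2.3510e-9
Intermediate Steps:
a(W, p) = p**2*(3 + W)
v = 93505282672821112/3797254933498845 (v = 4*(-426989/(-468069)/132483 + 376969/61235) = 4*(-426989*(-1/468069)*(1/132483) + 376969*(1/61235)) = 4*((426989/468069)*(1/132483) + 376969/61235) = 4*(426989/62011185327 + 376969/61235) = 4*(23376320668205278/3797254933498845) = 93505282672821112/3797254933498845 ≈ 24.624)
1/(a((-232 - 95) - 207, 895) + v) = 1/(895**2*(3 + ((-232 - 95) - 207)) + 93505282672821112/3797254933498845) = 1/(801025*(3 + (-327 - 207)) + 93505282672821112/3797254933498845) = 1/(801025*(3 - 534) + 93505282672821112/3797254933498845) = 1/(801025*(-531) + 93505282672821112/3797254933498845) = 1/(-425344275 + 93505282672821112/3797254933498845) = 1/(-1615140553173956767041263/3797254933498845) = -3797254933498845/1615140553173956767041263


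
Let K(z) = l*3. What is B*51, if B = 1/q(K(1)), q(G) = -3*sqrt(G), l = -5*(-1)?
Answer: -17*sqrt(15)/15 ≈ -4.3894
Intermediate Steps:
l = 5
K(z) = 15 (K(z) = 5*3 = 15)
B = -sqrt(15)/45 (B = 1/(-3*sqrt(15)) = -sqrt(15)/45 ≈ -0.086066)
B*51 = -sqrt(15)/45*51 = -17*sqrt(15)/15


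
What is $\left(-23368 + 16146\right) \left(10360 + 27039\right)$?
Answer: $-270095578$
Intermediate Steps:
$\left(-23368 + 16146\right) \left(10360 + 27039\right) = \left(-7222\right) 37399 = -270095578$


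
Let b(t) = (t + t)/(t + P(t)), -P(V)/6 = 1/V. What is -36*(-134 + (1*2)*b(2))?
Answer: 5112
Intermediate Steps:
P(V) = -6/V
b(t) = 2*t/(t - 6/t) (b(t) = (t + t)/(t - 6/t) = (2*t)/(t - 6/t) = 2*t/(t - 6/t))
-36*(-134 + (1*2)*b(2)) = -36*(-134 + (1*2)*(2*2²/(-6 + 2²))) = -36*(-134 + 2*(2*4/(-6 + 4))) = -36*(-134 + 2*(2*4/(-2))) = -36*(-134 + 2*(2*4*(-½))) = -36*(-134 + 2*(-4)) = -36*(-134 - 8) = -36*(-142) = 5112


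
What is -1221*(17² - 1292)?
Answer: 1224663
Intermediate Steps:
-1221*(17² - 1292) = -1221*(289 - 1292) = -1221*(-1003) = 1224663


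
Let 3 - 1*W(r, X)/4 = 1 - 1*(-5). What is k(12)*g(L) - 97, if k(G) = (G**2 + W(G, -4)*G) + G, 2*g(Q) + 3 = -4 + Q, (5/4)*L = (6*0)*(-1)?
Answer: -139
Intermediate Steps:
L = 0 (L = 4*((6*0)*(-1))/5 = 4*(0*(-1))/5 = (4/5)*0 = 0)
W(r, X) = -12 (W(r, X) = 12 - 4*(1 - 1*(-5)) = 12 - 4*(1 + 5) = 12 - 4*6 = 12 - 24 = -12)
g(Q) = -7/2 + Q/2 (g(Q) = -3/2 + (-4 + Q)/2 = -3/2 + (-2 + Q/2) = -7/2 + Q/2)
k(G) = G**2 - 11*G (k(G) = (G**2 - 12*G) + G = G**2 - 11*G)
k(12)*g(L) - 97 = (12*(-11 + 12))*(-7/2 + (1/2)*0) - 97 = (12*1)*(-7/2 + 0) - 97 = 12*(-7/2) - 97 = -42 - 97 = -139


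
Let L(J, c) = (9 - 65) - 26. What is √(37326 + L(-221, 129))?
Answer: 2*√9311 ≈ 192.99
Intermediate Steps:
L(J, c) = -82 (L(J, c) = -56 - 26 = -82)
√(37326 + L(-221, 129)) = √(37326 - 82) = √37244 = 2*√9311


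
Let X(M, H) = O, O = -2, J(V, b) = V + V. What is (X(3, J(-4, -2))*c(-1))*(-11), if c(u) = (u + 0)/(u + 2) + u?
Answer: -44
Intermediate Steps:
J(V, b) = 2*V
X(M, H) = -2
c(u) = u + u/(2 + u) (c(u) = u/(2 + u) + u = u + u/(2 + u))
(X(3, J(-4, -2))*c(-1))*(-11) = -(-2)*(3 - 1)/(2 - 1)*(-11) = -(-2)*2/1*(-11) = -(-2)*2*(-11) = -2*(-2)*(-11) = 4*(-11) = -44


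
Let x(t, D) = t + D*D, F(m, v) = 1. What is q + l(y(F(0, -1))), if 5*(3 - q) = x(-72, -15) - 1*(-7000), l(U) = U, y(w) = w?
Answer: -7133/5 ≈ -1426.6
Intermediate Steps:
x(t, D) = t + D²
q = -7138/5 (q = 3 - ((-72 + (-15)²) - 1*(-7000))/5 = 3 - ((-72 + 225) + 7000)/5 = 3 - (153 + 7000)/5 = 3 - ⅕*7153 = 3 - 7153/5 = -7138/5 ≈ -1427.6)
q + l(y(F(0, -1))) = -7138/5 + 1 = -7133/5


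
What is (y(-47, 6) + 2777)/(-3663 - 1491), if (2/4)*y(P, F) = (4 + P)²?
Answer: -6475/5154 ≈ -1.2563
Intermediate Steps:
y(P, F) = 2*(4 + P)²
(y(-47, 6) + 2777)/(-3663 - 1491) = (2*(4 - 47)² + 2777)/(-3663 - 1491) = (2*(-43)² + 2777)/(-5154) = (2*1849 + 2777)*(-1/5154) = (3698 + 2777)*(-1/5154) = 6475*(-1/5154) = -6475/5154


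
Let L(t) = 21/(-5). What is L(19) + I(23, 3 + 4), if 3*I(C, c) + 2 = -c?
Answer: -36/5 ≈ -7.2000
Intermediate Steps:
L(t) = -21/5 (L(t) = 21*(-1/5) = -21/5)
I(C, c) = -2/3 - c/3 (I(C, c) = -2/3 + (-c)/3 = -2/3 - c/3)
L(19) + I(23, 3 + 4) = -21/5 + (-2/3 - (3 + 4)/3) = -21/5 + (-2/3 - 1/3*7) = -21/5 + (-2/3 - 7/3) = -21/5 - 3 = -36/5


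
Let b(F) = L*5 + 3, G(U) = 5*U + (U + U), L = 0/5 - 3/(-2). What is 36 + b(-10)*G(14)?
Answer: 1065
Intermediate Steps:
L = 3/2 (L = 0*(1/5) - 3*(-1/2) = 0 + 3/2 = 3/2 ≈ 1.5000)
G(U) = 7*U (G(U) = 5*U + 2*U = 7*U)
b(F) = 21/2 (b(F) = (3/2)*5 + 3 = 15/2 + 3 = 21/2)
36 + b(-10)*G(14) = 36 + 21*(7*14)/2 = 36 + (21/2)*98 = 36 + 1029 = 1065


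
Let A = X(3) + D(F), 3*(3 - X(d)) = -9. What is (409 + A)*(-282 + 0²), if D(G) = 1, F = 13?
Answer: -117312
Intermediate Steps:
X(d) = 6 (X(d) = 3 - ⅓*(-9) = 3 + 3 = 6)
A = 7 (A = 6 + 1 = 7)
(409 + A)*(-282 + 0²) = (409 + 7)*(-282 + 0²) = 416*(-282 + 0) = 416*(-282) = -117312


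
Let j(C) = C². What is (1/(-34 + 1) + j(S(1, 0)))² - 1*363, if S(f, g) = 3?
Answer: -307691/1089 ≈ -282.54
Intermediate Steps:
(1/(-34 + 1) + j(S(1, 0)))² - 1*363 = (1/(-34 + 1) + 3²)² - 1*363 = (1/(-33) + 9)² - 363 = (-1/33 + 9)² - 363 = (296/33)² - 363 = 87616/1089 - 363 = -307691/1089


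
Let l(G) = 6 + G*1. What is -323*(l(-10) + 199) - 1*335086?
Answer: -398071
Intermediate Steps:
l(G) = 6 + G
-323*(l(-10) + 199) - 1*335086 = -323*((6 - 10) + 199) - 1*335086 = -323*(-4 + 199) - 335086 = -323*195 - 335086 = -62985 - 335086 = -398071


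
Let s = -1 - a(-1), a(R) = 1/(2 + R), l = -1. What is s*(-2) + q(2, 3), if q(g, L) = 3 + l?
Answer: 6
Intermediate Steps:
q(g, L) = 2 (q(g, L) = 3 - 1 = 2)
s = -2 (s = -1 - 1/(2 - 1) = -1 - 1/1 = -1 - 1*1 = -1 - 1 = -2)
s*(-2) + q(2, 3) = -2*(-2) + 2 = 4 + 2 = 6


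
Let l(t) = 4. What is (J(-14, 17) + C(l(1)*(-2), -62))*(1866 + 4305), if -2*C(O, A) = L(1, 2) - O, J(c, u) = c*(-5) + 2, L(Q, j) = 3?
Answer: 820743/2 ≈ 4.1037e+5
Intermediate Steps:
J(c, u) = 2 - 5*c (J(c, u) = -5*c + 2 = 2 - 5*c)
C(O, A) = -3/2 + O/2 (C(O, A) = -(3 - O)/2 = -3/2 + O/2)
(J(-14, 17) + C(l(1)*(-2), -62))*(1866 + 4305) = ((2 - 5*(-14)) + (-3/2 + (4*(-2))/2))*(1866 + 4305) = ((2 + 70) + (-3/2 + (½)*(-8)))*6171 = (72 + (-3/2 - 4))*6171 = (72 - 11/2)*6171 = (133/2)*6171 = 820743/2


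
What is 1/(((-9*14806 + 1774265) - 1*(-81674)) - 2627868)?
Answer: -1/905183 ≈ -1.1047e-6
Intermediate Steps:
1/(((-9*14806 + 1774265) - 1*(-81674)) - 2627868) = 1/(((-133254 + 1774265) + 81674) - 2627868) = 1/((1641011 + 81674) - 2627868) = 1/(1722685 - 2627868) = 1/(-905183) = -1/905183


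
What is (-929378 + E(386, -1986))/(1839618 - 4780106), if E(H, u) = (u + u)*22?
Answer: 508381/1470244 ≈ 0.34578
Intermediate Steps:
E(H, u) = 44*u (E(H, u) = (2*u)*22 = 44*u)
(-929378 + E(386, -1986))/(1839618 - 4780106) = (-929378 + 44*(-1986))/(1839618 - 4780106) = (-929378 - 87384)/(-2940488) = -1016762*(-1/2940488) = 508381/1470244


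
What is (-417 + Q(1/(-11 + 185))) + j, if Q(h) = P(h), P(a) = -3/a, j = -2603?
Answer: -3542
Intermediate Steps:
Q(h) = -3/h
(-417 + Q(1/(-11 + 185))) + j = (-417 - 3/(1/(-11 + 185))) - 2603 = (-417 - 3/(1/174)) - 2603 = (-417 - 3/1/174) - 2603 = (-417 - 3*174) - 2603 = (-417 - 522) - 2603 = -939 - 2603 = -3542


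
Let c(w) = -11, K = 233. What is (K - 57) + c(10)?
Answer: 165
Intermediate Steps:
(K - 57) + c(10) = (233 - 57) - 11 = 176 - 11 = 165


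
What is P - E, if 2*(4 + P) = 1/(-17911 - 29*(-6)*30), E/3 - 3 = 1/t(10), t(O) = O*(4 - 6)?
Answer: -3261597/253820 ≈ -12.850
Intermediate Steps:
t(O) = -2*O (t(O) = O*(-2) = -2*O)
E = 177/20 (E = 9 + 3/((-2*10)) = 9 + 3/(-20) = 9 + 3*(-1/20) = 9 - 3/20 = 177/20 ≈ 8.8500)
P = -101529/25382 (P = -4 + 1/(2*(-17911 - 29*(-6)*30)) = -4 + 1/(2*(-17911 + 174*30)) = -4 + 1/(2*(-17911 + 5220)) = -4 + (1/2)/(-12691) = -4 + (1/2)*(-1/12691) = -4 - 1/25382 = -101529/25382 ≈ -4.0000)
P - E = -101529/25382 - 1*177/20 = -101529/25382 - 177/20 = -3261597/253820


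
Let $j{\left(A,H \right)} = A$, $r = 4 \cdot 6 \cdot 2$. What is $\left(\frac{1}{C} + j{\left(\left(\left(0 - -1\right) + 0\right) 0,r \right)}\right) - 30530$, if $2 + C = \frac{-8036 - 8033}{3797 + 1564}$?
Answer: $- \frac{817934591}{26791} \approx -30530.0$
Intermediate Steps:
$C = - \frac{26791}{5361}$ ($C = -2 + \frac{-8036 - 8033}{3797 + 1564} = -2 - \frac{16069}{5361} = - \frac{26791}{5361} \approx -4.9974$)
$r = 48$ ($r = 24 \cdot 2 = 48$)
$\left(\frac{1}{C} + j{\left(\left(\left(0 - -1\right) + 0\right) 0,r \right)}\right) - 30530 = \left(\frac{1}{- \frac{26791}{5361}} + \left(\left(0 - -1\right) + 0\right) 0\right) - 30530 = \left(- \frac{5361}{26791} + \left(\left(0 + 1\right) + 0\right) 0\right) - 30530 = \left(- \frac{5361}{26791} + \left(1 + 0\right) 0\right) - 30530 = \left(- \frac{5361}{26791} + 1 \cdot 0\right) - 30530 = \left(- \frac{5361}{26791} + 0\right) - 30530 = - \frac{5361}{26791} - 30530 = - \frac{817934591}{26791}$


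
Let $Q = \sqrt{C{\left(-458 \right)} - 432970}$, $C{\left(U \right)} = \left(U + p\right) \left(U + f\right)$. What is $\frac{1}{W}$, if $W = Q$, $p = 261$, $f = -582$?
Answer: $- \frac{i \sqrt{228090}}{228090} \approx - 0.0020939 i$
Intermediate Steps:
$C{\left(U \right)} = \left(-582 + U\right) \left(261 + U\right)$ ($C{\left(U \right)} = \left(U + 261\right) \left(U - 582\right) = \left(261 + U\right) \left(-582 + U\right) = \left(-582 + U\right) \left(261 + U\right)$)
$Q = i \sqrt{228090}$ ($Q = \sqrt{\left(-151902 + \left(-458\right)^{2} - -147018\right) - 432970} = \sqrt{\left(-151902 + 209764 + 147018\right) - 432970} = \sqrt{204880 - 432970} = \sqrt{-228090} = i \sqrt{228090} \approx 477.59 i$)
$W = i \sqrt{228090} \approx 477.59 i$
$\frac{1}{W} = \frac{1}{i \sqrt{228090}} = - \frac{i \sqrt{228090}}{228090}$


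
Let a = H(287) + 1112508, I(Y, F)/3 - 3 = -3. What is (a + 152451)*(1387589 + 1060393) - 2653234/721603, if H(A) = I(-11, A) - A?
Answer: 2234006608718148878/721603 ≈ 3.0959e+12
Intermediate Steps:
I(Y, F) = 0 (I(Y, F) = 9 + 3*(-3) = 9 - 9 = 0)
H(A) = -A (H(A) = 0 - A = -A)
a = 1112221 (a = -1*287 + 1112508 = -287 + 1112508 = 1112221)
(a + 152451)*(1387589 + 1060393) - 2653234/721603 = (1112221 + 152451)*(1387589 + 1060393) - 2653234/721603 = 1264672*2447982 - 2653234/721603 = 3095894291904 - 1*2653234/721603 = 3095894291904 - 2653234/721603 = 2234006608718148878/721603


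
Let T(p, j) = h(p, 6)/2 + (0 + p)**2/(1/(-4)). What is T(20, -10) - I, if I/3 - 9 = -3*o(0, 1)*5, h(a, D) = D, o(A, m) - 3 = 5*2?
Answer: -1039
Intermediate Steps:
o(A, m) = 13 (o(A, m) = 3 + 5*2 = 3 + 10 = 13)
I = -558 (I = 27 + 3*(-3*13*5) = 27 + 3*(-39*5) = 27 + 3*(-195) = 27 - 585 = -558)
T(p, j) = 3 - 4*p**2 (T(p, j) = 6/2 + (0 + p)**2/(1/(-4)) = 6*(1/2) + p**2/(-1/4) = 3 + p**2*(-4) = 3 - 4*p**2)
T(20, -10) - I = (3 - 4*20**2) - 1*(-558) = (3 - 4*400) + 558 = (3 - 1600) + 558 = -1597 + 558 = -1039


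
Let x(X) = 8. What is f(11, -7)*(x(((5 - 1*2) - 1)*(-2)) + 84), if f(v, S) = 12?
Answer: 1104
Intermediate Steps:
f(11, -7)*(x(((5 - 1*2) - 1)*(-2)) + 84) = 12*(8 + 84) = 12*92 = 1104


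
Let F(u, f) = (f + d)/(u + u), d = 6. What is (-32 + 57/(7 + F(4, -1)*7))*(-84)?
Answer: 29472/13 ≈ 2267.1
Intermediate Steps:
F(u, f) = (6 + f)/(2*u) (F(u, f) = (f + 6)/(u + u) = (6 + f)/((2*u)) = (6 + f)*(1/(2*u)) = (6 + f)/(2*u))
(-32 + 57/(7 + F(4, -1)*7))*(-84) = (-32 + 57/(7 + ((½)*(6 - 1)/4)*7))*(-84) = (-32 + 57/(7 + ((½)*(¼)*5)*7))*(-84) = (-32 + 57/(7 + (5/8)*7))*(-84) = (-32 + 57/(7 + 35/8))*(-84) = (-32 + 57/(91/8))*(-84) = (-32 + 57*(8/91))*(-84) = (-32 + 456/91)*(-84) = -2456/91*(-84) = 29472/13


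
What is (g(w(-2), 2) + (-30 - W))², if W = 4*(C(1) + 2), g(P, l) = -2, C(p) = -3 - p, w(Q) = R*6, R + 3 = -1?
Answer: 576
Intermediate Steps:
R = -4 (R = -3 - 1 = -4)
w(Q) = -24 (w(Q) = -4*6 = -24)
W = -8 (W = 4*((-3 - 1*1) + 2) = 4*((-3 - 1) + 2) = 4*(-4 + 2) = 4*(-2) = -8)
(g(w(-2), 2) + (-30 - W))² = (-2 + (-30 - 1*(-8)))² = (-2 + (-30 + 8))² = (-2 - 22)² = (-24)² = 576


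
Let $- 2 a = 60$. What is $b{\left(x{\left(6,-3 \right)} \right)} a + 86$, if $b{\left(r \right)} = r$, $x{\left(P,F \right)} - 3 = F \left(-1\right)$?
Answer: $-94$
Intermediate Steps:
$a = -30$ ($a = \left(- \frac{1}{2}\right) 60 = -30$)
$x{\left(P,F \right)} = 3 - F$ ($x{\left(P,F \right)} = 3 + F \left(-1\right) = 3 - F$)
$b{\left(x{\left(6,-3 \right)} \right)} a + 86 = \left(3 - -3\right) \left(-30\right) + 86 = \left(3 + 3\right) \left(-30\right) + 86 = 6 \left(-30\right) + 86 = -180 + 86 = -94$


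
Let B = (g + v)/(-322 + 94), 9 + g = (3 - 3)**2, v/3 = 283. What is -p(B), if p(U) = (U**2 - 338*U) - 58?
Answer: -433502/361 ≈ -1200.8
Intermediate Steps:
v = 849 (v = 3*283 = 849)
g = -9 (g = -9 + (3 - 3)**2 = -9 + 0**2 = -9 + 0 = -9)
B = -70/19 (B = (-9 + 849)/(-322 + 94) = 840/(-228) = 840*(-1/228) = -70/19 ≈ -3.6842)
p(U) = -58 + U**2 - 338*U
-p(B) = -(-58 + (-70/19)**2 - 338*(-70/19)) = -(-58 + 4900/361 + 23660/19) = -1*433502/361 = -433502/361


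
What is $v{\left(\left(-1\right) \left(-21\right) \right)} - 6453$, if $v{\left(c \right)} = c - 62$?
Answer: $-6494$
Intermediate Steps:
$v{\left(c \right)} = -62 + c$ ($v{\left(c \right)} = c - 62 = -62 + c$)
$v{\left(\left(-1\right) \left(-21\right) \right)} - 6453 = \left(-62 - -21\right) - 6453 = \left(-62 + 21\right) - 6453 = -41 - 6453 = -6494$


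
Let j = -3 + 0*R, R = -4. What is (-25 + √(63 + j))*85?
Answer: -2125 + 170*√15 ≈ -1466.6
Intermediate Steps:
j = -3 (j = -3 + 0*(-4) = -3 + 0 = -3)
(-25 + √(63 + j))*85 = (-25 + √(63 - 3))*85 = (-25 + √60)*85 = (-25 + 2*√15)*85 = -2125 + 170*√15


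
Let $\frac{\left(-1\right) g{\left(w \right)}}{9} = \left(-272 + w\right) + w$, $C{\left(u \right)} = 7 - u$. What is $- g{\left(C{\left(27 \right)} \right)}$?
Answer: $-2808$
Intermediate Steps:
$g{\left(w \right)} = 2448 - 18 w$ ($g{\left(w \right)} = - 9 \left(\left(-272 + w\right) + w\right) = - 9 \left(-272 + 2 w\right) = 2448 - 18 w$)
$- g{\left(C{\left(27 \right)} \right)} = - (2448 - 18 \left(7 - 27\right)) = - (2448 - -360) = - (2448 + 360) = \left(-1\right) 2808 = -2808$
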